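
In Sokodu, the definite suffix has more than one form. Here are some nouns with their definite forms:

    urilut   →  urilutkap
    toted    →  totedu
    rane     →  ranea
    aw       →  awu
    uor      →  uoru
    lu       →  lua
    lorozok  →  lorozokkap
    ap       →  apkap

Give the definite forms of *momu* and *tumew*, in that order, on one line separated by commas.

momua, tumewu

The alternation tracks the final sound of the stem — -kap when the stem ends in a voiceless consonant (*urilut*, *lorozok*, *ap*); -u when the stem ends in a voiced consonant (*toted*, *aw*, *uor*); -a when the stem ends in a vowel (*rane*, *lu*).
*momu*: final sound = /u/, a vowel → -a → *momua*.
Since the final sound of *tumew* is /w/ (a voiced consonant), it takes -u, giving *tumewu*.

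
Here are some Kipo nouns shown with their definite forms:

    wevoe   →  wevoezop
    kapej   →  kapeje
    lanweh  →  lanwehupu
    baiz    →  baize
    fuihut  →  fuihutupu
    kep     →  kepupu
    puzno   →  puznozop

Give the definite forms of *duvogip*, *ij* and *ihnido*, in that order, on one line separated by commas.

duvogipupu, ije, ihnidozop

Looking at the final sound of each stem: -upu when the stem ends in a voiceless consonant (*lanweh*, *fuihut*, *kep*); -e when the stem ends in a voiced consonant (*kapej*, *baiz*); -zop when the stem ends in a vowel (*wevoe*, *puzno*).
*duvogip* — final sound /p/ (a voiceless consonant) → -upu → *duvogipupu*.
The final sound of *ij* is /j/, which is a voiced consonant, so the suffix is -e, giving *ije*.
*ihnido* — final sound /o/ (a vowel) → -zop → *ihnidozop*.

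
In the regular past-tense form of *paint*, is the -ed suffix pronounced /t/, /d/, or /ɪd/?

/ɪd/

The stem *paint* ends in /t/ or /d/.
The -ed suffix is realized as /ɪd/ after /t, d/; as /t/ after other voiceless consonants; and as /d/ after other voiced sounds.
So -ed on *paint* is pronounced /ɪd/.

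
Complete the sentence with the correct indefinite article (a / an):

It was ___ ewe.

The indefinite article is chosen by the initial *sound* of the following word, not its spelling.
*ewe* begins with the sound /juː/ (pronounced /juː/) — a consonant sound.
So the article is *a*: It was a ewe.

a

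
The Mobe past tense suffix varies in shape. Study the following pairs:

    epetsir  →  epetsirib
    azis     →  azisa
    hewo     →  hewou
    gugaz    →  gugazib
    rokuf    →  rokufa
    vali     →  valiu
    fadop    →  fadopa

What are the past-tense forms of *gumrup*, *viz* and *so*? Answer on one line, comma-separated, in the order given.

Looking at the final sound of each stem: -a when the stem ends in a voiceless consonant (*azis*, *rokuf*, *fadop*); -ib when the stem ends in a voiced consonant (*epetsir*, *gugaz*); -u when the stem ends in a vowel (*hewo*, *vali*).
*gumrup* — final sound /p/ (a voiceless consonant) → -a → *gumrupa*.
*viz* — final sound /z/ (a voiced consonant) → -ib → *vizib*.
Since the final sound of *so* is /o/ (a vowel), it takes -u, giving *sou*.

gumrupa, vizib, sou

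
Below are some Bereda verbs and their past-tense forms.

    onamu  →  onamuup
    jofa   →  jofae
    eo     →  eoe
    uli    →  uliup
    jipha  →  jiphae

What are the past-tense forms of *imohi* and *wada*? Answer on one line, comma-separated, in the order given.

Looking at the last vowel of each stem: -up when the last vowel of the stem is a high vowel (*onamu*, *uli*); -e when the last vowel of the stem is a non-high vowel (*jofa*, *eo*, *jipha*).
*imohi*: last vowel = /i/, a high vowel → -up → *imohiup*.
Since the last vowel of *wada* is /a/ (a non-high vowel), it takes -e, giving *wadae*.

imohiup, wadae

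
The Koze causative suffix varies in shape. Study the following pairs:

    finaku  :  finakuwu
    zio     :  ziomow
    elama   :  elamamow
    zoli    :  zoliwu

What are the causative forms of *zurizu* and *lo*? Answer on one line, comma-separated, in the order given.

zurizuwu, lomow

The pattern is height harmony: -wu when the last vowel of the stem is a high vowel (*finaku*, *zoli*); -mow when the last vowel of the stem is a non-high vowel (*zio*, *elama*).
*zurizu* — last vowel /u/ (a high vowel) → -wu → *zurizuwu*.
The last vowel of *lo* is /o/, which is a non-high vowel, so the suffix is -mow, giving *lomow*.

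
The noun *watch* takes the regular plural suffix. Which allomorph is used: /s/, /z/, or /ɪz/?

/ɪz/

The stem *watch* ends in a sibilant (/s, z, ʃ, ʒ, tʃ, dʒ/).
The plural suffix surfaces as /ɪz/ after sibilants, /s/ after other voiceless consonants, and /z/ after other voiced sounds.
So the plural -s on *watch* is pronounced /ɪz/.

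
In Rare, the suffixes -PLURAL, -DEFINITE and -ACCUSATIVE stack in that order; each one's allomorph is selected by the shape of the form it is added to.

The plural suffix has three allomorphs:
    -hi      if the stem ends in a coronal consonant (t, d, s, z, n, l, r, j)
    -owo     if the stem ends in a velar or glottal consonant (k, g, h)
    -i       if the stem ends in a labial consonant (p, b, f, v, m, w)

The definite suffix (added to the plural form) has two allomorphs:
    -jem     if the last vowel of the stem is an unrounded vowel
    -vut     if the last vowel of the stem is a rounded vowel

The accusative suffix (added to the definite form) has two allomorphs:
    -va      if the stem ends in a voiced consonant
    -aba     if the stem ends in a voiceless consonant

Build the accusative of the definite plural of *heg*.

*heg* — final consonant /g/ (velar/glottal) → -owo → *hegowo*.
Since the last vowel of the plural form *hegowo* is /o/ (a rounded vowel), it takes -vut, giving *hegowovut*.
The definite form *hegowovut* — final consonant /t/ (voiceless) → -aba → *hegowovutaba*.

hegowovutaba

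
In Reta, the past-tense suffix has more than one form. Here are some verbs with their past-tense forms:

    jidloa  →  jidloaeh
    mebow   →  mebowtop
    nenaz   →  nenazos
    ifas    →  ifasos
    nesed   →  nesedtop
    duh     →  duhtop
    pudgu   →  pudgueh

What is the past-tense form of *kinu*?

kinueh

The pattern is sibilance of the final sound: -os when the stem ends in a sibilant (*nenaz*, *ifas*); -top when the stem ends in a non-sibilant consonant (*mebow*, *nesed*, *duh*); -eh when the stem ends in a vowel (*jidloa*, *pudgu*).
*kinu* — final sound /u/ (a vowel) → -eh → *kinueh*.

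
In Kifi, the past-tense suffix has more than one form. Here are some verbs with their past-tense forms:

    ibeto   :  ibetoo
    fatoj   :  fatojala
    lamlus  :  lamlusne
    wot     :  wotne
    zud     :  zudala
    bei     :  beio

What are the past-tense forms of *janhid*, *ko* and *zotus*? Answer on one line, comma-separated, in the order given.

janhidala, koo, zotusne

The alternation tracks the final sound of the stem — -ne when the stem ends in a voiceless consonant (*lamlus*, *wot*); -ala when the stem ends in a voiced consonant (*fatoj*, *zud*); -o when the stem ends in a vowel (*ibeto*, *bei*).
The final sound of *janhid* is /d/, which is a voiced consonant, so the suffix is -ala, giving *janhidala*.
The final sound of *ko* is /o/, which is a vowel, so the suffix is -o, giving *koo*.
*zotus* — final sound /s/ (a voiceless consonant) → -ne → *zotusne*.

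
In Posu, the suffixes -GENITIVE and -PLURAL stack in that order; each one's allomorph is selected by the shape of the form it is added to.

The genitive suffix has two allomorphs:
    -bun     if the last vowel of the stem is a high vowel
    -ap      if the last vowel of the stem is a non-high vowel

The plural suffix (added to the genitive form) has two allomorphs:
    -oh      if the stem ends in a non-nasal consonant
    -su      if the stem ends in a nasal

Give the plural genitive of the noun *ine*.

ineapoh

*ine* — last vowel /e/ (a non-high vowel) → -ap → *ineap*.
The final consonant of the genitive form *ineap* is /p/, which is non-nasal, so the plural suffix is -oh, giving *ineapoh*.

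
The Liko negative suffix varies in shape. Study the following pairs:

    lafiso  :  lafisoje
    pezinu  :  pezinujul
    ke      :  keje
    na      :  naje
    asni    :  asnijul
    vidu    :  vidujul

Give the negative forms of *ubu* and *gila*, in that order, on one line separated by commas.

ubujul, gilaje

The suffix is conditioned by the last vowel: -jul when the last vowel of the stem is a high vowel (*pezinu*, *asni*, *vidu*); -je when the last vowel of the stem is a non-high vowel (*lafiso*, *ke*, *na*).
*ubu*: last vowel = /u/, a high vowel → -jul → *ubujul*.
The last vowel of *gila* is /a/, which is a non-high vowel, so the suffix is -je, giving *gilaje*.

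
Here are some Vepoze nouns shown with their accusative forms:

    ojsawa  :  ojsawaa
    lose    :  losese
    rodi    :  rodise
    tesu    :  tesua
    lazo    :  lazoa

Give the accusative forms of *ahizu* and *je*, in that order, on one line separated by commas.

Looking at the last vowel of each stem: -se when the last vowel of the stem is a front vowel (*lose*, *rodi*); -a when the last vowel of the stem is a back vowel (*ojsawa*, *tesu*, *lazo*).
*ahizu*: last vowel = /u/, a back vowel → -a → *ahizua*.
*je*: last vowel = /e/, a front vowel → -se → *jese*.

ahizua, jese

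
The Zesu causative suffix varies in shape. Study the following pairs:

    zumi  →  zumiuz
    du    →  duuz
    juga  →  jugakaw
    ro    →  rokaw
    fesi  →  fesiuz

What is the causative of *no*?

nokaw

Looking at the last vowel of each stem: -uz when the last vowel of the stem is a high vowel (*zumi*, *du*, *fesi*); -kaw when the last vowel of the stem is a non-high vowel (*juga*, *ro*).
*no*: last vowel = /o/, a non-high vowel → -kaw → *nokaw*.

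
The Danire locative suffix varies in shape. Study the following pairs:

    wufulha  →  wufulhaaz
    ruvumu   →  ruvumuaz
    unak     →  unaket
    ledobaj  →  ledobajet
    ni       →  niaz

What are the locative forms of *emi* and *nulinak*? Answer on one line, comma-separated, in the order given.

emiaz, nulinaket

The suffix is conditioned by the final sound: -et when the stem ends in a consonant (*unak*, *ledobaj*); -az when the stem ends in a vowel (*wufulha*, *ruvumu*, *ni*).
*emi*: final sound = /i/, a vowel → -az → *emiaz*.
*nulinak* — final sound /k/ (a consonant) → -et → *nulinaket*.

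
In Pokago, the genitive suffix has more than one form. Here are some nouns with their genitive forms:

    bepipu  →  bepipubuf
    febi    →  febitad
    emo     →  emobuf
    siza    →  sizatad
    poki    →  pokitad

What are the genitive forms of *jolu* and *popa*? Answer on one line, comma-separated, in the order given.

jolubuf, popatad

The pattern is rounding harmony: -buf when the last vowel of the stem is a rounded vowel (*bepipu*, *emo*); -tad when the last vowel of the stem is an unrounded vowel (*febi*, *siza*, *poki*).
*jolu* — last vowel /u/ (a rounded vowel) → -buf → *jolubuf*.
*popa* — last vowel /a/ (an unrounded vowel) → -tad → *popatad*.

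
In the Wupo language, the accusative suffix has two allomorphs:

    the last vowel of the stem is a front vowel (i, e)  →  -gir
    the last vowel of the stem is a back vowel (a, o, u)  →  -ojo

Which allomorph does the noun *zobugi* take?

-gir

*zobugi* — last vowel /i/ (a front vowel) → -gir.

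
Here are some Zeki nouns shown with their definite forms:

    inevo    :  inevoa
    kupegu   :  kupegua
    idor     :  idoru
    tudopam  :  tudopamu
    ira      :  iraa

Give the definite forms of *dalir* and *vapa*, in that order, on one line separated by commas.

daliru, vapaa

The alternation tracks the final sound of the stem — -u when the stem ends in a consonant (*idor*, *tudopam*); -a when the stem ends in a vowel (*inevo*, *kupegu*, *ira*).
The final sound of *dalir* is /r/, which is a consonant, so the suffix is -u, giving *daliru*.
*vapa* — final sound /a/ (a vowel) → -a → *vapaa*.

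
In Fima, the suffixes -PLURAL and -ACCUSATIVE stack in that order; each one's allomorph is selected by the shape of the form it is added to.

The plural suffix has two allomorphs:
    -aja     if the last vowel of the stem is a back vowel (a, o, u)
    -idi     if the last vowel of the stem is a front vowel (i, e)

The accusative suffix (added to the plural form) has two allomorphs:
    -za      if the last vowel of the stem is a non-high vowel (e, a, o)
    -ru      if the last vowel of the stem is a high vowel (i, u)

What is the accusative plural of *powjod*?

*powjod* — last vowel /o/ (a back vowel) → -aja → *powjodaja*.
The plural form *powjodaja*: last vowel = /a/, a non-high vowel → -za → *powjodajaza*.

powjodajaza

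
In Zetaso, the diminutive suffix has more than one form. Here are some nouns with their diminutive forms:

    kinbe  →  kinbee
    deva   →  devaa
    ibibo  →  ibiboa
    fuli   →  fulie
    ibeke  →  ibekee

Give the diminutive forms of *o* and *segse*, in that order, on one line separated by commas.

oa, segsee

The alternation tracks the last vowel of the stem — -e when the last vowel of the stem is a front vowel (*kinbe*, *fuli*, *ibeke*); -a when the last vowel of the stem is a back vowel (*deva*, *ibibo*).
The last vowel of *o* is /o/, which is a back vowel, so the suffix is -a, giving *oa*.
*segse* — last vowel /e/ (a front vowel) → -e → *segsee*.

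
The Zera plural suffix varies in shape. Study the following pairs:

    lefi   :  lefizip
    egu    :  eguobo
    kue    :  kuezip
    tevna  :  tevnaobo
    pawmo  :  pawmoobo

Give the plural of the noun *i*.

The pattern is front/back vowel harmony: -zip when the last vowel of the stem is a front vowel (*lefi*, *kue*); -obo when the last vowel of the stem is a back vowel (*egu*, *tevna*, *pawmo*).
Since the last vowel of *i* is /i/ (a front vowel), it takes -zip, giving *izip*.

izip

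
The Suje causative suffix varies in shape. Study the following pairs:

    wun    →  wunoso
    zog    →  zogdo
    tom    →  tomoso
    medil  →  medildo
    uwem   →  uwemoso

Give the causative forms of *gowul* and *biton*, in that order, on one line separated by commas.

gowuldo, bitonoso

Looking at the final consonant of each stem: -oso when the stem ends in a nasal (*wun*, *tom*, *uwem*); -do when the stem ends in a non-nasal consonant (*zog*, *medil*).
The final consonant of *gowul* is /l/, which is non-nasal, so the suffix is -do, giving *gowuldo*.
*biton* — final consonant /n/ (a nasal) → -oso → *bitonoso*.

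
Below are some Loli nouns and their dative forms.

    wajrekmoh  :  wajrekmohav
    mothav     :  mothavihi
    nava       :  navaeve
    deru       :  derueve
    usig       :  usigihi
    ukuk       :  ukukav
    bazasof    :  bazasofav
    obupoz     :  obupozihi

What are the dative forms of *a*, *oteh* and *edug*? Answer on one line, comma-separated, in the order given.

aeve, otehav, edugihi

The suffix is conditioned by the final sound: -av when the stem ends in a voiceless consonant (*wajrekmoh*, *ukuk*, *bazasof*); -ihi when the stem ends in a voiced consonant (*mothav*, *usig*, *obupoz*); -eve when the stem ends in a vowel (*nava*, *deru*).
*a*: final sound = /a/, a vowel → -eve → *aeve*.
*oteh* — final sound /h/ (a voiceless consonant) → -av → *otehav*.
Since the final sound of *edug* is /g/ (a voiced consonant), it takes -ihi, giving *edugihi*.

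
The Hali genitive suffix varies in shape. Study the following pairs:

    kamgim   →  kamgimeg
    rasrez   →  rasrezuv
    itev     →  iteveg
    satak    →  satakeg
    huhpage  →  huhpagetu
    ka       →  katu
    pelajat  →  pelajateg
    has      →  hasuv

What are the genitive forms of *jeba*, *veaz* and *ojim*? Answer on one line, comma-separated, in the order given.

The pattern is sibilance of the final sound: -uv when the stem ends in a sibilant (*rasrez*, *has*); -eg when the stem ends in a non-sibilant consonant (*kamgim*, *itev*, *satak*, *pelajat*); -tu when the stem ends in a vowel (*huhpage*, *ka*).
*jeba*: final sound = /a/, a vowel → -tu → *jebatu*.
Since the final sound of *veaz* is /z/ (a sibilant), it takes -uv, giving *veazuv*.
*ojim*: final sound = /m/, a non-sibilant consonant → -eg → *ojimeg*.

jebatu, veazuv, ojimeg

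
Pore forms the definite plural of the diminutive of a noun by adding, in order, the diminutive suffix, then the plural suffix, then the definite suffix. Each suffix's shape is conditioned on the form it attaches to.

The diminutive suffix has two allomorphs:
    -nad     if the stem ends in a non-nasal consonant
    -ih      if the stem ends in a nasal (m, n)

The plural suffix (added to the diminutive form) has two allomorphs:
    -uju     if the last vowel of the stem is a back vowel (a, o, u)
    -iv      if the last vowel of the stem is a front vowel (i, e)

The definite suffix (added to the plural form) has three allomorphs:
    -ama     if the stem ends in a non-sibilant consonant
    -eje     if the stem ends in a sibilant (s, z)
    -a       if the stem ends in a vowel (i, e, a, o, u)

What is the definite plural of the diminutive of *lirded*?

lirdednadujua

Since the final consonant of *lirded* is /d/ (non-nasal), it takes -nad, giving *lirdednad*.
The diminutive form *lirdednad*: last vowel = /a/, a back vowel → -uju → *lirdednaduju*.
The plural form *lirdednaduju* — final sound /u/ (a vowel) → -a → *lirdednadujua*.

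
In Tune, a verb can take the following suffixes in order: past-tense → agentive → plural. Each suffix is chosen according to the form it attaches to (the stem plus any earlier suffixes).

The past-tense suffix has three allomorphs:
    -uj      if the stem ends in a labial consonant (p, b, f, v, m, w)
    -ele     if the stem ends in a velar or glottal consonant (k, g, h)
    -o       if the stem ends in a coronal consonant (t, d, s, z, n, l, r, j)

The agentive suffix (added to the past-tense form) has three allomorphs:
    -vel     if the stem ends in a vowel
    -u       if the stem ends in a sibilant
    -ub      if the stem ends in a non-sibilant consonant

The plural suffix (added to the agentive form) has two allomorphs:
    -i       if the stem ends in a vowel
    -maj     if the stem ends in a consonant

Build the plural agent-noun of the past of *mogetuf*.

mogetufujubmaj

*mogetuf* — final consonant /f/ (labial) → -uj → *mogetufuj*.
The past-tense form *mogetufuj*: final sound = /j/, a non-sibilant consonant → -ub → *mogetufujub*.
The agentive form *mogetufujub* — final sound /b/ (a consonant) → -maj → *mogetufujubmaj*.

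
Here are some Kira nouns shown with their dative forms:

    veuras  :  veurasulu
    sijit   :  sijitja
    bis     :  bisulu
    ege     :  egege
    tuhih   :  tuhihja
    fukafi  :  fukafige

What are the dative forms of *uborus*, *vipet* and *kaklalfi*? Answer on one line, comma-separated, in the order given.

The suffix is conditioned by the final sound: -ulu when the stem ends in a sibilant (*veuras*, *bis*); -ja when the stem ends in a non-sibilant consonant (*sijit*, *tuhih*); -ge when the stem ends in a vowel (*ege*, *fukafi*).
The final sound of *uborus* is /s/, which is a sibilant, so the suffix is -ulu, giving *uborusulu*.
The final sound of *vipet* is /t/, which is a non-sibilant consonant, so the suffix is -ja, giving *vipetja*.
*kaklalfi* — final sound /i/ (a vowel) → -ge → *kaklalfige*.

uborusulu, vipetja, kaklalfige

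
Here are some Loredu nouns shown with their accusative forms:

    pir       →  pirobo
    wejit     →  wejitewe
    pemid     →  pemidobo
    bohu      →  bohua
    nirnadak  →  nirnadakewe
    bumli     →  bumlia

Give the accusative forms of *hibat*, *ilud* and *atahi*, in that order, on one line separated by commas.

hibatewe, iludobo, atahia

Looking at the final sound of each stem: -ewe when the stem ends in a voiceless consonant (*wejit*, *nirnadak*); -obo when the stem ends in a voiced consonant (*pir*, *pemid*); -a when the stem ends in a vowel (*bohu*, *bumli*).
*hibat*: final sound = /t/, a voiceless consonant → -ewe → *hibatewe*.
The final sound of *ilud* is /d/, which is a voiced consonant, so the suffix is -obo, giving *iludobo*.
The final sound of *atahi* is /i/, which is a vowel, so the suffix is -a, giving *atahia*.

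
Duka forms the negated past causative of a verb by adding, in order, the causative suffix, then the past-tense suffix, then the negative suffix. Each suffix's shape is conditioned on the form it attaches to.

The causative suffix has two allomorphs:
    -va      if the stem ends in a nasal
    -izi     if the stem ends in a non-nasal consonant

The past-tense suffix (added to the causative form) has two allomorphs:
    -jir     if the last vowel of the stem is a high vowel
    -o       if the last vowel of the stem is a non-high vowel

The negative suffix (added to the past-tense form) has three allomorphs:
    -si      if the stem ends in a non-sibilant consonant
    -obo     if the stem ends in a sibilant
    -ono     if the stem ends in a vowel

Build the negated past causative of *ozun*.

ozunvaoono

The final consonant of *ozun* is /n/, which is a nasal, so the causative suffix is -va, giving *ozunva*.
The causative form *ozunva*: last vowel = /a/, a non-high vowel → -o → *ozunvao*.
The past-tense form *ozunvao*: final sound = /o/, a vowel → -ono → *ozunvaoono*.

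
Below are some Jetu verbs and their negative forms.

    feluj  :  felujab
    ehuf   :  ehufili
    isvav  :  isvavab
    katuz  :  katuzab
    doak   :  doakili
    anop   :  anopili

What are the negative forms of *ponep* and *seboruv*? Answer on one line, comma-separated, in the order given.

The suffix is conditioned by the final consonant: -ili when the stem ends in a voiceless consonant (*ehuf*, *doak*, *anop*); -ab when the stem ends in a voiced consonant (*feluj*, *isvav*, *katuz*).
Since the final consonant of *ponep* is /p/ (voiceless), it takes -ili, giving *ponepili*.
*seboruv* — final consonant /v/ (voiced) → -ab → *seboruvab*.

ponepili, seboruvab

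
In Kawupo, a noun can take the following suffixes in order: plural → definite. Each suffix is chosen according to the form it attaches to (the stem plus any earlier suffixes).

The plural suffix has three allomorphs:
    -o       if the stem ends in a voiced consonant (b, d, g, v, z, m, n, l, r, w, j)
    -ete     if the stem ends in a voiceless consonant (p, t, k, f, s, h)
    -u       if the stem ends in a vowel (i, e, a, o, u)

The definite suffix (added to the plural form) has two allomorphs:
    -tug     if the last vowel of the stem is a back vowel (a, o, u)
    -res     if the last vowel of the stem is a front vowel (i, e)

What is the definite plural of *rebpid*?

*rebpid* — final sound /d/ (a voiced consonant) → -o → *rebpido*.
The plural form *rebpido* — last vowel /o/ (a back vowel) → -tug → *rebpidotug*.

rebpidotug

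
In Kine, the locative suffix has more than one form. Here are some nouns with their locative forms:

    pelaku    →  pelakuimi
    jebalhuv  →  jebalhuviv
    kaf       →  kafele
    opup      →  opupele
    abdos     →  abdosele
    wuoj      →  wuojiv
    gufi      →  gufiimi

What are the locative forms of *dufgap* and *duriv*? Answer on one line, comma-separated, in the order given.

The pattern is voicing of the final sound: -ele when the stem ends in a voiceless consonant (*kaf*, *opup*, *abdos*); -iv when the stem ends in a voiced consonant (*jebalhuv*, *wuoj*); -imi when the stem ends in a vowel (*pelaku*, *gufi*).
*dufgap*: final sound = /p/, a voiceless consonant → -ele → *dufgapele*.
*duriv*: final sound = /v/, a voiced consonant → -iv → *duriviv*.

dufgapele, duriviv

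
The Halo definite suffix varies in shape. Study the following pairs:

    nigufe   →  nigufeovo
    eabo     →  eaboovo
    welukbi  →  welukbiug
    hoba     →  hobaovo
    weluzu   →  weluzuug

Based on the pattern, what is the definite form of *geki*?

The alternation tracks the last vowel of the stem — -ug when the last vowel of the stem is a high vowel (*welukbi*, *weluzu*); -ovo when the last vowel of the stem is a non-high vowel (*nigufe*, *eabo*, *hoba*).
The last vowel of *geki* is /i/, which is a high vowel, so the suffix is -ug, giving *gekiug*.

gekiug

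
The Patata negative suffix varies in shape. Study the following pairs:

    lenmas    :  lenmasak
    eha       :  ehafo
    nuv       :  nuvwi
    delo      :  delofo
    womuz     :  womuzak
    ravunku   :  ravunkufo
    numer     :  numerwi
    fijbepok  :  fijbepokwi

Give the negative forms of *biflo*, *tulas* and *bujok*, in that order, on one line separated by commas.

The pattern is sibilance of the final sound: -ak when the stem ends in a sibilant (*lenmas*, *womuz*); -wi when the stem ends in a non-sibilant consonant (*nuv*, *numer*, *fijbepok*); -fo when the stem ends in a vowel (*eha*, *delo*, *ravunku*).
*biflo* — final sound /o/ (a vowel) → -fo → *biflofo*.
*tulas* — final sound /s/ (a sibilant) → -ak → *tulasak*.
Since the final sound of *bujok* is /k/ (a non-sibilant consonant), it takes -wi, giving *bujokwi*.

biflofo, tulasak, bujokwi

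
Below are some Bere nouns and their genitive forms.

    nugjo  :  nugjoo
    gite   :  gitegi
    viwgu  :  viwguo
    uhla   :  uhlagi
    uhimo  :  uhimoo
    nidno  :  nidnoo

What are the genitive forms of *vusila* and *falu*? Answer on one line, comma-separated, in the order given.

The suffix is conditioned by the last vowel: -o when the last vowel of the stem is a rounded vowel (*nugjo*, *viwgu*, *uhimo*, *nidno*); -gi when the last vowel of the stem is an unrounded vowel (*gite*, *uhla*).
Since the last vowel of *vusila* is /a/ (an unrounded vowel), it takes -gi, giving *vusilagi*.
Since the last vowel of *falu* is /u/ (a rounded vowel), it takes -o, giving *faluo*.

vusilagi, faluo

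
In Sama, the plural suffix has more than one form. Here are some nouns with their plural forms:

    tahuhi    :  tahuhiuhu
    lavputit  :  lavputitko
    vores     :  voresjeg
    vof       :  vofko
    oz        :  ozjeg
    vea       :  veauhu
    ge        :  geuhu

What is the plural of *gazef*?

gazefko

The pattern is sibilance of the final sound: -jeg when the stem ends in a sibilant (*vores*, *oz*); -ko when the stem ends in a non-sibilant consonant (*lavputit*, *vof*); -uhu when the stem ends in a vowel (*tahuhi*, *vea*, *ge*).
Since the final sound of *gazef* is /f/ (a non-sibilant consonant), it takes -ko, giving *gazefko*.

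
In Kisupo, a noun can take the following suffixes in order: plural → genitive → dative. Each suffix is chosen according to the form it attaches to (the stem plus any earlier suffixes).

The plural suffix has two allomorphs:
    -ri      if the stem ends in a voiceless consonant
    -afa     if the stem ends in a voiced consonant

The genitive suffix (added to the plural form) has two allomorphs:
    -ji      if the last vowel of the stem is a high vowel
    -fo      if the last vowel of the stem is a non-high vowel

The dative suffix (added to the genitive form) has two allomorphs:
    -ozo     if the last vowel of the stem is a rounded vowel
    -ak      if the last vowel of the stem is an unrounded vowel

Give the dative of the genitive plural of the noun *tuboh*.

*tuboh* — final consonant /h/ (voiceless) → -ri → *tubohri*.
The last vowel of the plural form *tubohri* is /i/, which is a high vowel, so the genitive suffix is -ji, giving *tubohriji*.
Since the last vowel of the genitive form *tubohriji* is /i/ (an unrounded vowel), it takes -ak, giving *tubohrijiak*.

tubohrijiak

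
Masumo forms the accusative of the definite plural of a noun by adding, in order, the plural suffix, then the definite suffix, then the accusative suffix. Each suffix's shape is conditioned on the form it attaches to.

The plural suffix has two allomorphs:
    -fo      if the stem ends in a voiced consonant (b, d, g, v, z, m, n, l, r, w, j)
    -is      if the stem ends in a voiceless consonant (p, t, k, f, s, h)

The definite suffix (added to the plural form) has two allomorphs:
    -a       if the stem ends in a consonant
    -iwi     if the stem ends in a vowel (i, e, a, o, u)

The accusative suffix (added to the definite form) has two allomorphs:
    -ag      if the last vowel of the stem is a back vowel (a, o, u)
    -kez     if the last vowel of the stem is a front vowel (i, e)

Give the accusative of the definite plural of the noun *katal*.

katalfoiwikez

*katal*: final consonant = /l/, voiced → -fo → *katalfo*.
Since the final sound of the plural form *katalfo* is /o/ (a vowel), it takes -iwi, giving *katalfoiwi*.
The definite form *katalfoiwi* — last vowel /i/ (a front vowel) → -kez → *katalfoiwikez*.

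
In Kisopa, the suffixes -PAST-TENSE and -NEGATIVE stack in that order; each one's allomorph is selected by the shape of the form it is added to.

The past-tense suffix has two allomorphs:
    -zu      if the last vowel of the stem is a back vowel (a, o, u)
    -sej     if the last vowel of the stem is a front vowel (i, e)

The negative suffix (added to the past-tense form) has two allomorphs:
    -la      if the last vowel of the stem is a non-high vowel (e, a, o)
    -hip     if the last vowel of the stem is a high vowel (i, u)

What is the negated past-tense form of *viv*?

vivsejla

*viv*: last vowel = /i/, a front vowel → -sej → *vivsej*.
The past-tense form *vivsej* — last vowel /e/ (a non-high vowel) → -la → *vivsejla*.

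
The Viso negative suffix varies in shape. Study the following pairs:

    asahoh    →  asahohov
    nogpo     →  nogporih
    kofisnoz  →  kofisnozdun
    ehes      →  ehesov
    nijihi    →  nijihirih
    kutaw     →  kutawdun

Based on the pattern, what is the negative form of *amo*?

The suffix is conditioned by the final sound: -ov when the stem ends in a voiceless consonant (*asahoh*, *ehes*); -dun when the stem ends in a voiced consonant (*kofisnoz*, *kutaw*); -rih when the stem ends in a vowel (*nogpo*, *nijihi*).
Since the final sound of *amo* is /o/ (a vowel), it takes -rih, giving *amorih*.

amorih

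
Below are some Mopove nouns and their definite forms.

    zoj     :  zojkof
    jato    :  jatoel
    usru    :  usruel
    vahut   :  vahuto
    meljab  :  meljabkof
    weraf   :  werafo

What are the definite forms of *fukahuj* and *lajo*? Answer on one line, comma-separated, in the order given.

The suffix is conditioned by the final sound: -o when the stem ends in a voiceless consonant (*vahut*, *weraf*); -kof when the stem ends in a voiced consonant (*zoj*, *meljab*); -el when the stem ends in a vowel (*jato*, *usru*).
Since the final sound of *fukahuj* is /j/ (a voiced consonant), it takes -kof, giving *fukahujkof*.
*lajo*: final sound = /o/, a vowel → -el → *lajoel*.

fukahujkof, lajoel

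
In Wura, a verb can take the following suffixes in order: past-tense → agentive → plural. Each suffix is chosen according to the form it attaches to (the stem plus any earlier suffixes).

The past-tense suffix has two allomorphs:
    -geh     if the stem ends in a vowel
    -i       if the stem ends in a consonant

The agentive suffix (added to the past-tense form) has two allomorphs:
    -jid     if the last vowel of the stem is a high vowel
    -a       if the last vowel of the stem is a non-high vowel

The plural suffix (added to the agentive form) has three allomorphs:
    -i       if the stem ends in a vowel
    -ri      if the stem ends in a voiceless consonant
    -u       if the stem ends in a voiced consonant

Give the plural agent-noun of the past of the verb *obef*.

*obef* — final sound /f/ (a consonant) → -i → *obefi*.
The last vowel of the past-tense form *obefi* is /i/, which is a high vowel, so the agentive suffix is -jid, giving *obefijid*.
Since the final sound of the agentive form *obefijid* is /d/ (a voiced consonant), it takes -u, giving *obefijidu*.

obefijidu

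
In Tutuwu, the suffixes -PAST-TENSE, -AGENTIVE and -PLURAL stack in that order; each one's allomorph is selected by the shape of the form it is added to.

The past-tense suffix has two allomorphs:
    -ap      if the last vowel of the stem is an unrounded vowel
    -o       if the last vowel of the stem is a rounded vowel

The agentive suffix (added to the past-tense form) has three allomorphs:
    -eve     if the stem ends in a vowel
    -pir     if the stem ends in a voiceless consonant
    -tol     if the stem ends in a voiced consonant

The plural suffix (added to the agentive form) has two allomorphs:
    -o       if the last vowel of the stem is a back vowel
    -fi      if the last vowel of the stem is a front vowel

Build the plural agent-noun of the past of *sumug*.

sumugoevefi

Since the last vowel of *sumug* is /u/ (a rounded vowel), it takes -o, giving *sumugo*.
The past-tense form *sumugo* — final sound /o/ (a vowel) → -eve → *sumugoeve*.
The agentive form *sumugoeve*: last vowel = /e/, a front vowel → -fi → *sumugoevefi*.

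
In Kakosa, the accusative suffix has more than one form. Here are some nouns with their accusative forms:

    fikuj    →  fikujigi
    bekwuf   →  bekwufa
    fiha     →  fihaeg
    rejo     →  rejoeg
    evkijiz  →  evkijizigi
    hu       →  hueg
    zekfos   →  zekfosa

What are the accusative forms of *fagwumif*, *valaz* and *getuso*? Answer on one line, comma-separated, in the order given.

fagwumifa, valazigi, getusoeg

Looking at the final sound of each stem: -a when the stem ends in a voiceless consonant (*bekwuf*, *zekfos*); -igi when the stem ends in a voiced consonant (*fikuj*, *evkijiz*); -eg when the stem ends in a vowel (*fiha*, *rejo*, *hu*).
*fagwumif* — final sound /f/ (a voiceless consonant) → -a → *fagwumifa*.
*valaz* — final sound /z/ (a voiced consonant) → -igi → *valazigi*.
The final sound of *getuso* is /o/, which is a vowel, so the suffix is -eg, giving *getusoeg*.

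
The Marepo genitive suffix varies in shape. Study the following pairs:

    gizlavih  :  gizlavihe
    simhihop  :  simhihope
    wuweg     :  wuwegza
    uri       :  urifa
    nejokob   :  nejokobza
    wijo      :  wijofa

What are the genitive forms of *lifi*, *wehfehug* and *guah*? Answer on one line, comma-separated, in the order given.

Looking at the final sound of each stem: -e when the stem ends in a voiceless consonant (*gizlavih*, *simhihop*); -za when the stem ends in a voiced consonant (*wuweg*, *nejokob*); -fa when the stem ends in a vowel (*uri*, *wijo*).
Since the final sound of *lifi* is /i/ (a vowel), it takes -fa, giving *lififa*.
The final sound of *wehfehug* is /g/, which is a voiced consonant, so the suffix is -za, giving *wehfehugza*.
*guah* — final sound /h/ (a voiceless consonant) → -e → *guahe*.

lififa, wehfehugza, guahe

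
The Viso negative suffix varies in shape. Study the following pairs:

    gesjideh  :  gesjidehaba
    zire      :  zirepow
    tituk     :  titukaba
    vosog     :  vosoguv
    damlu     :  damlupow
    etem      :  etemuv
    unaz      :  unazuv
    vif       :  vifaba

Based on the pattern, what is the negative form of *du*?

dupow

The alternation tracks the final sound of the stem — -aba when the stem ends in a voiceless consonant (*gesjideh*, *tituk*, *vif*); -uv when the stem ends in a voiced consonant (*vosog*, *etem*, *unaz*); -pow when the stem ends in a vowel (*zire*, *damlu*).
The final sound of *du* is /u/, which is a vowel, so the suffix is -pow, giving *dupow*.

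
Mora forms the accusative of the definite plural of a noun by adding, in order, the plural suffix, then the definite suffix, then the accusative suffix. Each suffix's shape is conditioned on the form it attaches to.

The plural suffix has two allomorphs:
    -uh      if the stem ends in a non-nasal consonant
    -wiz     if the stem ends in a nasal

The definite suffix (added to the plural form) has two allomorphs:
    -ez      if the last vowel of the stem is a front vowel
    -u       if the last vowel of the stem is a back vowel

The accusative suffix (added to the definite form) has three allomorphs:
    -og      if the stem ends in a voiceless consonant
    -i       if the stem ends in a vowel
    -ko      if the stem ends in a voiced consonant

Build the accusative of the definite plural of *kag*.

kaguhui

*kag*: final consonant = /g/, non-nasal → -uh → *kaguh*.
The plural form *kaguh* — last vowel /u/ (a back vowel) → -u → *kaguhu*.
The final sound of the definite form *kaguhu* is /u/, which is a vowel, so the accusative suffix is -i, giving *kaguhui*.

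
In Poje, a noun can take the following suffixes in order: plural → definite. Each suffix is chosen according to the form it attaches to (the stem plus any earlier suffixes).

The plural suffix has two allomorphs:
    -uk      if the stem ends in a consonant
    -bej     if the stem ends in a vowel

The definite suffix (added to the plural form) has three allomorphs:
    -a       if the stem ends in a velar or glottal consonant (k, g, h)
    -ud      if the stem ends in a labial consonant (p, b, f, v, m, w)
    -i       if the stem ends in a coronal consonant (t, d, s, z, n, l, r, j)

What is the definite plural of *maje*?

*maje* — final sound /e/ (a vowel) → -bej → *majebej*.
The final consonant of the plural form *majebej* is /j/, which is coronal, so the definite suffix is -i, giving *majebeji*.

majebeji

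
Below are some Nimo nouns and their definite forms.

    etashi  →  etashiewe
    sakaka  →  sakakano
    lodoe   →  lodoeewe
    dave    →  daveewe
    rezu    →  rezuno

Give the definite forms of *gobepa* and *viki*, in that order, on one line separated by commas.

Looking at the last vowel of each stem: -ewe when the last vowel of the stem is a front vowel (*etashi*, *lodoe*, *dave*); -no when the last vowel of the stem is a back vowel (*sakaka*, *rezu*).
Since the last vowel of *gobepa* is /a/ (a back vowel), it takes -no, giving *gobepano*.
*viki* — last vowel /i/ (a front vowel) → -ewe → *vikiewe*.

gobepano, vikiewe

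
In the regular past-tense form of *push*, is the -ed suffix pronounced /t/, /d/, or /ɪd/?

/t/

The stem *push* ends in a voiceless consonant other than /t/.
The -ed suffix is realized as /ɪd/ after /t, d/; as /t/ after other voiceless consonants; and as /d/ after other voiced sounds.
So -ed on *push* is pronounced /t/.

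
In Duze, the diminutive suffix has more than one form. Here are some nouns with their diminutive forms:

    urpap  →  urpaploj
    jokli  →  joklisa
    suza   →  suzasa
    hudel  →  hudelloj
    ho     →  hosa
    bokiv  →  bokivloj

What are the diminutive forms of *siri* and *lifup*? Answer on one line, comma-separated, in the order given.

The pattern is consonant vs. vowel: -loj when the stem ends in a consonant (*urpap*, *hudel*, *bokiv*); -sa when the stem ends in a vowel (*jokli*, *suza*, *ho*).
*siri*: final sound = /i/, a vowel → -sa → *sirisa*.
*lifup* — final sound /p/ (a consonant) → -loj → *lifuploj*.

sirisa, lifuploj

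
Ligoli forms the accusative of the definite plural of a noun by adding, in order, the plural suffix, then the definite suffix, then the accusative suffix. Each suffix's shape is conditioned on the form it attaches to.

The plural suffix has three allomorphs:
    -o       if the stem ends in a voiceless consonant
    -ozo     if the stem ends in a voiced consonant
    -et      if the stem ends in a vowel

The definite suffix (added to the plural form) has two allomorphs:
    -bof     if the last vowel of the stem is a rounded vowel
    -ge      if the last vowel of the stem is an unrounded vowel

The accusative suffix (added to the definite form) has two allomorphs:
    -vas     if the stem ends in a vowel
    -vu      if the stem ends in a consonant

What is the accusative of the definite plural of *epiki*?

epikietgevas

The final sound of *epiki* is /i/, which is a vowel, so the plural suffix is -et, giving *epikiet*.
The plural form *epikiet*: last vowel = /e/, an unrounded vowel → -ge → *epikietge*.
The definite form *epikietge*: final sound = /e/, a vowel → -vas → *epikietgevas*.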